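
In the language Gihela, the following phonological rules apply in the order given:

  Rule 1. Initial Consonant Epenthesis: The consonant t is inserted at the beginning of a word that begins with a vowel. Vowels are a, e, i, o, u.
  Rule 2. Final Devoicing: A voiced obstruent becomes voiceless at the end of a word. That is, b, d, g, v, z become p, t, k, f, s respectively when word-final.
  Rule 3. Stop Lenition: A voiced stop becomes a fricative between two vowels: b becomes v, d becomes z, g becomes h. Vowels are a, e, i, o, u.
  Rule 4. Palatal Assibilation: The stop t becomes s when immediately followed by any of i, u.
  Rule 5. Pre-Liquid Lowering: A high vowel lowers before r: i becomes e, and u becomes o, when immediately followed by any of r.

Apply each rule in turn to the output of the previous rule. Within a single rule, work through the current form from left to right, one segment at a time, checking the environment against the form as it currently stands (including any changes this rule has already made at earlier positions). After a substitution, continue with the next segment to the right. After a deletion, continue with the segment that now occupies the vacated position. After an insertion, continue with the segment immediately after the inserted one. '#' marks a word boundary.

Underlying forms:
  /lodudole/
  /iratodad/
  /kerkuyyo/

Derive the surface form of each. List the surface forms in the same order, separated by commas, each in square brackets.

[lozuzole], [seratozat], [kerkuyyo]

/lodudole/:
  Rule 1 Initial Consonant Epenthesis: no change — [lodudole]
  Rule 2 Final Devoicing: no change — [lodudole]
  Rule 3 Stop Lenition: [lodudole] → [lozuzole]
  Rule 4 Palatal Assibilation: no change — [lozuzole]
  Rule 5 Pre-Liquid Lowering: no change — [lozuzole]
/iratodad/:
  Rule 1 Initial Consonant Epenthesis: [iratodad] → [tiratodad]
  Rule 2 Final Devoicing: [tiratodad] → [tiratodat]
  Rule 3 Stop Lenition: [tiratodat] → [tiratozat]
  Rule 4 Palatal Assibilation: [tiratozat] → [siratozat]
  Rule 5 Pre-Liquid Lowering: [siratozat] → [seratozat]
/kerkuyyo/:
  Rule 1 Initial Consonant Epenthesis: no change — [kerkuyyo]
  Rule 2 Final Devoicing: no change — [kerkuyyo]
  Rule 3 Stop Lenition: no change — [kerkuyyo]
  Rule 4 Palatal Assibilation: no change — [kerkuyyo]
  Rule 5 Pre-Liquid Lowering: no change — [kerkuyyo]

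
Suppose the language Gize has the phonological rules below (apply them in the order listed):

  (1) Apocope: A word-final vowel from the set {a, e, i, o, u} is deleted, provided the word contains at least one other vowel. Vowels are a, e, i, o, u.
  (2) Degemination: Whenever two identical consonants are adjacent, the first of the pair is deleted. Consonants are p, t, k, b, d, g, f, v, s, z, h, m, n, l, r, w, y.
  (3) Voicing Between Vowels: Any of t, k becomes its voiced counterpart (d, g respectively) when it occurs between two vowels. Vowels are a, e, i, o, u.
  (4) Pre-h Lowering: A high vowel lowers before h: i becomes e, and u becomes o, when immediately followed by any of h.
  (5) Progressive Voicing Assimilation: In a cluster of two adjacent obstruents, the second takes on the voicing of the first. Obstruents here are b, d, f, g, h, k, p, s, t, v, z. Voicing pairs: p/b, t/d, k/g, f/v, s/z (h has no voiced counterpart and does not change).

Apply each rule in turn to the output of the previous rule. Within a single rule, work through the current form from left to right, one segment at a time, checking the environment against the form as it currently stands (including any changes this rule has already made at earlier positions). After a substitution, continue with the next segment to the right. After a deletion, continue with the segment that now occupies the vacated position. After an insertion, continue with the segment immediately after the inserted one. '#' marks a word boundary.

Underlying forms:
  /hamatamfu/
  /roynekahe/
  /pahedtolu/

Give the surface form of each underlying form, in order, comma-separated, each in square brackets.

[hamadamf], [roynegah], [paheddol]

/hamatamfu/:
  (1) Apocope: [hamatamfu] → [hamatamf]
  (2) Degemination: no change — [hamatamf]
  (3) Voicing Between Vowels: [hamatamf] → [hamadamf]
  (4) Pre-h Lowering: no change — [hamadamf]
  (5) Progressive Voicing Assimilation: no change — [hamadamf]
/roynekahe/:
  (1) Apocope: [roynekahe] → [roynekah]
  (2) Degemination: no change — [roynekah]
  (3) Voicing Between Vowels: [roynekah] → [roynegah]
  (4) Pre-h Lowering: no change — [roynegah]
  (5) Progressive Voicing Assimilation: no change — [roynegah]
/pahedtolu/:
  (1) Apocope: [pahedtolu] → [pahedtol]
  (2) Degemination: no change — [pahedtol]
  (3) Voicing Between Vowels: no change — [pahedtol]
  (4) Pre-h Lowering: no change — [pahedtol]
  (5) Progressive Voicing Assimilation: [pahedtol] → [paheddol]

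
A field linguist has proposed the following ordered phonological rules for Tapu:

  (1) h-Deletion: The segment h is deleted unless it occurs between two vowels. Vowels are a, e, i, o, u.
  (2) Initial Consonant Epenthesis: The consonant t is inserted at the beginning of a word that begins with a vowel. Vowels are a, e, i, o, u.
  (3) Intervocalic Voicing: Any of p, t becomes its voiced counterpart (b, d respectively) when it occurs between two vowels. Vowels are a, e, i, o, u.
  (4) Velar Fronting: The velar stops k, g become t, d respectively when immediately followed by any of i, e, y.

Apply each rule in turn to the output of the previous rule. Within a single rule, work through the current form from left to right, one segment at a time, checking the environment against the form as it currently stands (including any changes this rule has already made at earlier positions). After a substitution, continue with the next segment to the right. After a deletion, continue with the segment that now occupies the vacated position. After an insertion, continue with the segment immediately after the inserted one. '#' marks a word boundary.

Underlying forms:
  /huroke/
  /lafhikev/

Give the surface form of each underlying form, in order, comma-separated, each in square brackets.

[turote], [lafitev]

/huroke/:
  (1) h-Deletion: [huroke] → [uroke]
  (2) Initial Consonant Epenthesis: [uroke] → [turoke]
  (3) Intervocalic Voicing: no change — [turoke]
  (4) Velar Fronting: [turoke] → [turote]
/lafhikev/:
  (1) h-Deletion: [lafhikev] → [lafikev]
  (2) Initial Consonant Epenthesis: no change — [lafikev]
  (3) Intervocalic Voicing: no change — [lafikev]
  (4) Velar Fronting: [lafikev] → [lafitev]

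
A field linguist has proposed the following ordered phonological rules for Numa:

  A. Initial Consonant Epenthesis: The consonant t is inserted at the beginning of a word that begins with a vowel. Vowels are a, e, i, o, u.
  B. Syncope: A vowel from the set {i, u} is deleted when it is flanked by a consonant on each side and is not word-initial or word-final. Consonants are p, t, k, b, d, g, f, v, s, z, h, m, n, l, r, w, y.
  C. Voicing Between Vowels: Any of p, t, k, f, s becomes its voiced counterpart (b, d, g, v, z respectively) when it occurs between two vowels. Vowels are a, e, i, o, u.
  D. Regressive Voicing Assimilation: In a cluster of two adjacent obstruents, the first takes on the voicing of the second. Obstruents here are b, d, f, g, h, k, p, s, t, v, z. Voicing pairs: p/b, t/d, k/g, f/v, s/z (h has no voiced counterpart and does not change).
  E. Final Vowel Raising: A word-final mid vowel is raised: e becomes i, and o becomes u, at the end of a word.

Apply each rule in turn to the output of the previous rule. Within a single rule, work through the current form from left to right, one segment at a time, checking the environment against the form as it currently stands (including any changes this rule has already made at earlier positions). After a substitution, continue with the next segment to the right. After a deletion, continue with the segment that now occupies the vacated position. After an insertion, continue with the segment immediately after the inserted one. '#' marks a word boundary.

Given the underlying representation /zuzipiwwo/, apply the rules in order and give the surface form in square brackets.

[zspwwu]

A Initial Consonant Epenthesis: no change — [zuzipiwwo]
B Syncope: [zuzipiwwo] → [zzpwwo]
C Voicing Between Vowels: no change — [zzpwwo]
D Regressive Voicing Assimilation: [zzpwwo] → [zspwwo]
E Final Vowel Raising: [zspwwo] → [zspwwu]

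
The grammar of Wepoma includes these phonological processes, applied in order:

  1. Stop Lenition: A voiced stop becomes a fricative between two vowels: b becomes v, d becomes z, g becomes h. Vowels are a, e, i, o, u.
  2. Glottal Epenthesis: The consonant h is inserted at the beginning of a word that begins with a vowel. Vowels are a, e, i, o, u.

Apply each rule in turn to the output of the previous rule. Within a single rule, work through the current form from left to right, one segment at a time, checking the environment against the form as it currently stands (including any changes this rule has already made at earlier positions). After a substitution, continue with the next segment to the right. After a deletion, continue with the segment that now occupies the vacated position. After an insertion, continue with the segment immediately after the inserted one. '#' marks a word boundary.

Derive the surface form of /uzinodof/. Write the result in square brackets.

[huzinozof]

1 Stop Lenition: [uzinodof] → [uzinozof]
2 Glottal Epenthesis: [uzinozof] → [huzinozof]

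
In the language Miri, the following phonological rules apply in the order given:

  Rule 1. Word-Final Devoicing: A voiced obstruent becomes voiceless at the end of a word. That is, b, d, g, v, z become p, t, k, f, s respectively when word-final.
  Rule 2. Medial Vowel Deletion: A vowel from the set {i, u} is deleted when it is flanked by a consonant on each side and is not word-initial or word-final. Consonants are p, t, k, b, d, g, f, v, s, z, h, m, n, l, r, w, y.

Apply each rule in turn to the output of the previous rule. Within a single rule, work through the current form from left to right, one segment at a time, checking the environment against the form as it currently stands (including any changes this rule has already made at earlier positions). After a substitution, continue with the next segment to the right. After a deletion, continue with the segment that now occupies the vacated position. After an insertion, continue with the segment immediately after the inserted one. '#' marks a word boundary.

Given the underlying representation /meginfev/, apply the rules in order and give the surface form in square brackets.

[megnfef]

Rule 1 Word-Final Devoicing: [meginfev] → [meginfef]
Rule 2 Medial Vowel Deletion: [meginfef] → [megnfef]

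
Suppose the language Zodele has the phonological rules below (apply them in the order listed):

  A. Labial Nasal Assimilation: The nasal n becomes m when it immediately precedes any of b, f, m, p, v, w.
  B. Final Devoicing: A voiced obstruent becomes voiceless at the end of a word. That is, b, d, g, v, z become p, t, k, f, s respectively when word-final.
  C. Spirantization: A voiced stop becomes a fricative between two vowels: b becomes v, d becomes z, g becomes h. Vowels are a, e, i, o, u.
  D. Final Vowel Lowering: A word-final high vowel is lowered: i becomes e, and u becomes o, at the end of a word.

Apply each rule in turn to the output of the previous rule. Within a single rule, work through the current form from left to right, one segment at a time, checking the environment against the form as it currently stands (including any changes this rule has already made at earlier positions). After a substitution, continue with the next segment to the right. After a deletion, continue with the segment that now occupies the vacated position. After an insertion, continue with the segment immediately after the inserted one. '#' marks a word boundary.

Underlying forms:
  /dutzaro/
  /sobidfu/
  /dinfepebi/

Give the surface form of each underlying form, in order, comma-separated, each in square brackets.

[dutzaro], [sovidfo], [dimfepeve]

/dutzaro/:
  A Labial Nasal Assimilation: no change — [dutzaro]
  B Final Devoicing: no change — [dutzaro]
  C Spirantization: no change — [dutzaro]
  D Final Vowel Lowering: no change — [dutzaro]
/sobidfu/:
  A Labial Nasal Assimilation: no change — [sobidfu]
  B Final Devoicing: no change — [sobidfu]
  C Spirantization: [sobidfu] → [sovidfu]
  D Final Vowel Lowering: [sovidfu] → [sovidfo]
/dinfepebi/:
  A Labial Nasal Assimilation: [dinfepebi] → [dimfepebi]
  B Final Devoicing: no change — [dimfepebi]
  C Spirantization: [dimfepebi] → [dimfepevi]
  D Final Vowel Lowering: [dimfepevi] → [dimfepeve]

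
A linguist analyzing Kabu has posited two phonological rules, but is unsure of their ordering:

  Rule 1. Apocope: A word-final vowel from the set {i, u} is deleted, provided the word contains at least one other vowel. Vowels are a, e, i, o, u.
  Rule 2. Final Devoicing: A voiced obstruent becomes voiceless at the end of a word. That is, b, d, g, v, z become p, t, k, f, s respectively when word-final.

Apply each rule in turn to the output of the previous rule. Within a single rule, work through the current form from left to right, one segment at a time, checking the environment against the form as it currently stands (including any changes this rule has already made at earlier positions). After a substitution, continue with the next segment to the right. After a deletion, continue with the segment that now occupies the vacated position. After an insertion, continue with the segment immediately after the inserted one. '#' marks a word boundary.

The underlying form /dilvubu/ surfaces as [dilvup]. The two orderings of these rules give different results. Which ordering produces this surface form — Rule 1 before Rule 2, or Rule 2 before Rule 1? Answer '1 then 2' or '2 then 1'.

1 then 2

Order 1 then 2:
  1 Apocope: [dilvubu] → [dilvub]
  2 Final Devoicing: [dilvub] → [dilvup]
  result: [dilvup]
Order 2 then 1:
  2 Final Devoicing: no change — [dilvubu]
  1 Apocope: [dilvubu] → [dilvub]
  result: [dilvub]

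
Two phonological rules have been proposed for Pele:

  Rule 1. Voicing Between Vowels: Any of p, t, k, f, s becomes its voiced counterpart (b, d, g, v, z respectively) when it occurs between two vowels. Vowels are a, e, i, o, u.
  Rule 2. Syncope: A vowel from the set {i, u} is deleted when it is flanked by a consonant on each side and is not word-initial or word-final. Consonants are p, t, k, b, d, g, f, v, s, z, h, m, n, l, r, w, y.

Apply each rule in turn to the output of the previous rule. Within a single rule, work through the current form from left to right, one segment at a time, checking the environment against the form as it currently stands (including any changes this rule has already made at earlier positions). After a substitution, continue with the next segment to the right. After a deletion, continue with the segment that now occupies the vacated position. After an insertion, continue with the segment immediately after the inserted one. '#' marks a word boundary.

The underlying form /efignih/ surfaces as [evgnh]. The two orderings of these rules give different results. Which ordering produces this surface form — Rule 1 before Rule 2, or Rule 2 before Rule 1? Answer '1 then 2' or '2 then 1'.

Order 1 then 2:
  1 Voicing Between Vowels: [efignih] → [evignih]
  2 Syncope: [evignih] → [evgnh]
  result: [evgnh]
Order 2 then 1:
  2 Syncope: [efignih] → [efgnh]
  1 Voicing Between Vowels: no change — [efgnh]
  result: [efgnh]

1 then 2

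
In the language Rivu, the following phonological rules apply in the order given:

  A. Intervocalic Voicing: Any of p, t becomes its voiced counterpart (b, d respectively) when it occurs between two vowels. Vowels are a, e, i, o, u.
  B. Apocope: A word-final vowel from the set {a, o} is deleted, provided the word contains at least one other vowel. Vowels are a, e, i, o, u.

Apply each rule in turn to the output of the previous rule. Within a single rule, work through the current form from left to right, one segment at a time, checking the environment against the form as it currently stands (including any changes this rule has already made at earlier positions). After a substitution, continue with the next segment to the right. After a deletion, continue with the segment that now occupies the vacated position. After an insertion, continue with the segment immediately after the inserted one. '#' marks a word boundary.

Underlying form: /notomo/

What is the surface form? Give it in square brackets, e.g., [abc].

A Intervocalic Voicing: [notomo] → [nodomo]
B Apocope: [nodomo] → [nodom]

[nodom]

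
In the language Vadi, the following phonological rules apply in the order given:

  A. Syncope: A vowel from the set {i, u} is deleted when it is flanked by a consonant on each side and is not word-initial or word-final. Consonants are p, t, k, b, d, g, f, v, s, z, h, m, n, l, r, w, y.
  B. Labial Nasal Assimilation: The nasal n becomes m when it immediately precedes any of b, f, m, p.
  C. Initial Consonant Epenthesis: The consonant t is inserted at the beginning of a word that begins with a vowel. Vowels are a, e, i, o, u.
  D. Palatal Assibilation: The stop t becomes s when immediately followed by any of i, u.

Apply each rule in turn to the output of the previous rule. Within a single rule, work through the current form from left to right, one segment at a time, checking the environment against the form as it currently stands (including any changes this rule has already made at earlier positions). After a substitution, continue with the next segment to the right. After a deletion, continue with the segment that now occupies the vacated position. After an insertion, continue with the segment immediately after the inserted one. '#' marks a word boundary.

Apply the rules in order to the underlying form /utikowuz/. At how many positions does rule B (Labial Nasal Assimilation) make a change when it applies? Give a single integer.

A Syncope: [utikowuz] → [utkowz]
B Labial Nasal Assimilation: no change — [utkowz]
C Initial Consonant Epenthesis: [utkowz] → [tutkowz]
D Palatal Assibilation: [tutkowz] → [sutkowz]
Rule B changed 0 position(s).

0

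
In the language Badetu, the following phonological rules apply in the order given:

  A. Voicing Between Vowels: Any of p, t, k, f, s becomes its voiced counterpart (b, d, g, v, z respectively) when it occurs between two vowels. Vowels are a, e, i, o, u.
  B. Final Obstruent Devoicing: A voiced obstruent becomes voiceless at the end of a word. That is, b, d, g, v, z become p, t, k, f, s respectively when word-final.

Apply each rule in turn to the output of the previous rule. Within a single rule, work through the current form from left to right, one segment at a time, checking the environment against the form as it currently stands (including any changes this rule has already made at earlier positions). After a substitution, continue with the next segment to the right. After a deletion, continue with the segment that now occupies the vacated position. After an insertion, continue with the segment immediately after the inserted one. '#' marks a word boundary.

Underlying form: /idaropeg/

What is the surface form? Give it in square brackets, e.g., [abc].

A Voicing Between Vowels: [idaropeg] → [idarobeg]
B Final Obstruent Devoicing: [idarobeg] → [idarobek]

[idarobek]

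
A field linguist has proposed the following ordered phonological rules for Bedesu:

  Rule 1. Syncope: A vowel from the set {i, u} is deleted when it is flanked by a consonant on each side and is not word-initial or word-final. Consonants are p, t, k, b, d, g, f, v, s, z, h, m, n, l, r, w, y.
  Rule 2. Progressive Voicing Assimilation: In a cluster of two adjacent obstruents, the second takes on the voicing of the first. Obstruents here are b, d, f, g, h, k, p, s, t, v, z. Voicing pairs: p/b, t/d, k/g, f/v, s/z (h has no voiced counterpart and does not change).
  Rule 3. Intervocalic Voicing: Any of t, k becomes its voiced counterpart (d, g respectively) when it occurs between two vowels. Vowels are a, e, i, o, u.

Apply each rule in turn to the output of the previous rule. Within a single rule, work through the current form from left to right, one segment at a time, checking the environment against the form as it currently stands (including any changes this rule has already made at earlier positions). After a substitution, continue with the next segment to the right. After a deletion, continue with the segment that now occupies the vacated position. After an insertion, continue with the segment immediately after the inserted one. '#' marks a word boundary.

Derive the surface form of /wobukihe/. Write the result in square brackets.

[wobghe]

Rule 1 Syncope: [wobukihe] → [wobkhe]
Rule 2 Progressive Voicing Assimilation: [wobkhe] → [wobghe]
Rule 3 Intervocalic Voicing: no change — [wobghe]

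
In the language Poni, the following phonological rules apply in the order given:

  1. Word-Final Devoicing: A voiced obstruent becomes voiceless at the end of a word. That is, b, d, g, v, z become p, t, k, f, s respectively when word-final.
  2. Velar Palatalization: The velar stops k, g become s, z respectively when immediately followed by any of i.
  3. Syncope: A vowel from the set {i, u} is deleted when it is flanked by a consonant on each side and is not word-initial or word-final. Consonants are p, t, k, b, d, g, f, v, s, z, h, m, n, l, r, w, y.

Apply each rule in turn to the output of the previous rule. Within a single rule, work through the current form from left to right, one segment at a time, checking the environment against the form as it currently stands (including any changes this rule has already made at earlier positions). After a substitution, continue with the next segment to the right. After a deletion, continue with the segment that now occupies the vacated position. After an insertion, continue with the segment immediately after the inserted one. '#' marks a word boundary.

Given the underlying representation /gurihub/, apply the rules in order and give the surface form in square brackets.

1 Word-Final Devoicing: [gurihub] → [gurihup]
2 Velar Palatalization: no change — [gurihup]
3 Syncope: [gurihup] → [grhp]

[grhp]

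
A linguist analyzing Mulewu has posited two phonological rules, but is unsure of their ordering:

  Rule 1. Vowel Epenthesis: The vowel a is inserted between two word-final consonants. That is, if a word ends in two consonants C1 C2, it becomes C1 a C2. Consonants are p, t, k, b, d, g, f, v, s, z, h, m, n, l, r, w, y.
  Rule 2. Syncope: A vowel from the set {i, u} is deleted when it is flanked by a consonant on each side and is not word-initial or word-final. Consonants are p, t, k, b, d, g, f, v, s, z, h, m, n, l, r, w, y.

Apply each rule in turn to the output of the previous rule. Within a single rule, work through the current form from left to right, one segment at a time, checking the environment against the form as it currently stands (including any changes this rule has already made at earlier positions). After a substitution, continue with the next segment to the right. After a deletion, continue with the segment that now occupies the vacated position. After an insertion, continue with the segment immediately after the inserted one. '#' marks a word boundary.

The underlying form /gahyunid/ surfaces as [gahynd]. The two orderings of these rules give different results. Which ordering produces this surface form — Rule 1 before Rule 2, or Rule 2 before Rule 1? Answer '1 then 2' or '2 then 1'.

1 then 2

Order 1 then 2:
  1 Vowel Epenthesis: no change — [gahyunid]
  2 Syncope: [gahyunid] → [gahynd]
  result: [gahynd]
Order 2 then 1:
  2 Syncope: [gahyunid] → [gahynd]
  1 Vowel Epenthesis: [gahynd] → [gahynad]
  result: [gahynad]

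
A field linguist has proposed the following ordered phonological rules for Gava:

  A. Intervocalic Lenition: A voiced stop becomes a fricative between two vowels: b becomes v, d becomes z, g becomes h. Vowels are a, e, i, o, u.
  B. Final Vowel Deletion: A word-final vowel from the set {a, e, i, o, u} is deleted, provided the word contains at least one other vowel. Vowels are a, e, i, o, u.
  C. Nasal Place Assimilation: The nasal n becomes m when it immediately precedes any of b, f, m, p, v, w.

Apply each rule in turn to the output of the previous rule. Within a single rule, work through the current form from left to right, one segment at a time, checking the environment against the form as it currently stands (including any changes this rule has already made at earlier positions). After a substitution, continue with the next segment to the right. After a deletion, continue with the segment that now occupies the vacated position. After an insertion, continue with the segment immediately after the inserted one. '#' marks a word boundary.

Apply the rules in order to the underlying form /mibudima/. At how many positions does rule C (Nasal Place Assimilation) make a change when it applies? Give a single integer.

A Intervocalic Lenition: [mibudima] → [mivuzima]
B Final Vowel Deletion: [mivuzima] → [mivuzim]
C Nasal Place Assimilation: no change — [mivuzim]
Rule C changed 0 position(s).

0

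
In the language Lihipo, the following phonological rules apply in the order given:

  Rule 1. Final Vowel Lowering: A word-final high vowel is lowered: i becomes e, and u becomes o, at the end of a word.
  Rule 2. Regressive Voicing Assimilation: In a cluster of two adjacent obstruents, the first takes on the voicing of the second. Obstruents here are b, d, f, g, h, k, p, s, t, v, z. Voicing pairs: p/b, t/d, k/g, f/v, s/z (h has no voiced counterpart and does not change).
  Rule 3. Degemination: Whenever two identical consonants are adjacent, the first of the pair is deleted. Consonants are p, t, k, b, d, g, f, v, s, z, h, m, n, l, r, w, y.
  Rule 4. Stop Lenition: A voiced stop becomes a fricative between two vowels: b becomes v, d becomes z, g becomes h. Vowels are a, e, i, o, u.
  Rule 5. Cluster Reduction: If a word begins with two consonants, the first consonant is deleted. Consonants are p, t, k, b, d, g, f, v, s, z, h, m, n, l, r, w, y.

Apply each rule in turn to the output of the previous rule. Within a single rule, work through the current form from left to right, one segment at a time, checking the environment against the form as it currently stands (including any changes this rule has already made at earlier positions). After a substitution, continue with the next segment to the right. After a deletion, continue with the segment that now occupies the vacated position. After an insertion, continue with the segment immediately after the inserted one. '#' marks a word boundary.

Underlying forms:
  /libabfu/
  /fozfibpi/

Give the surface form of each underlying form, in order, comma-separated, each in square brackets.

/libabfu/:
  Rule 1 Final Vowel Lowering: [libabfu] → [libabfo]
  Rule 2 Regressive Voicing Assimilation: [libabfo] → [libapfo]
  Rule 3 Degemination: no change — [libapfo]
  Rule 4 Stop Lenition: [libapfo] → [livapfo]
  Rule 5 Cluster Reduction: no change — [livapfo]
/fozfibpi/:
  Rule 1 Final Vowel Lowering: [fozfibpi] → [fozfibpe]
  Rule 2 Regressive Voicing Assimilation: [fozfibpe] → [fosfippe]
  Rule 3 Degemination: [fosfippe] → [fosfipe]
  Rule 4 Stop Lenition: no change — [fosfipe]
  Rule 5 Cluster Reduction: no change — [fosfipe]

[livapfo], [fosfipe]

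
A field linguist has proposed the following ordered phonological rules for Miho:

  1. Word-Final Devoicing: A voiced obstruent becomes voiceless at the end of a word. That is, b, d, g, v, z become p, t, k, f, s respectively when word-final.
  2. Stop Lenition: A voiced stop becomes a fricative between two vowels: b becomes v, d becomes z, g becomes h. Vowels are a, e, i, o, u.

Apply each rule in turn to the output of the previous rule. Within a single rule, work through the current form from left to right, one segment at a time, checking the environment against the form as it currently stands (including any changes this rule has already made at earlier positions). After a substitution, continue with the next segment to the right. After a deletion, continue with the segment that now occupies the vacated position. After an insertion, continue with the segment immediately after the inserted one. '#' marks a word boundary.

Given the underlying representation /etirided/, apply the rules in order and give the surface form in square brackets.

[etirizet]

1 Word-Final Devoicing: [etirided] → [etiridet]
2 Stop Lenition: [etiridet] → [etirizet]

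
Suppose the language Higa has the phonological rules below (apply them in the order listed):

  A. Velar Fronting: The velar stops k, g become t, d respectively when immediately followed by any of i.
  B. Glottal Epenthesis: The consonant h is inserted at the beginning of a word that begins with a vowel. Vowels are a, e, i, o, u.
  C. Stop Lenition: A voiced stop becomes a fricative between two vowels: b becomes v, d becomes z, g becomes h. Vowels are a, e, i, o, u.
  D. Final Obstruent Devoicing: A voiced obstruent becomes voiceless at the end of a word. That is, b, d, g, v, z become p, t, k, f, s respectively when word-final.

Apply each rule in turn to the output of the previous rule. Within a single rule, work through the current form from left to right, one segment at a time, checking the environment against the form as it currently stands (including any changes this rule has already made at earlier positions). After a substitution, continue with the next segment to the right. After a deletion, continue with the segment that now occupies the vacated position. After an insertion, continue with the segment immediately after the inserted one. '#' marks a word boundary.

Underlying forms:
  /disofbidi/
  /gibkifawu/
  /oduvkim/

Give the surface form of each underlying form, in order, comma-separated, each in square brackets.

[disofbizi], [dibtifawu], [hozuvtim]

/disofbidi/:
  A Velar Fronting: no change — [disofbidi]
  B Glottal Epenthesis: no change — [disofbidi]
  C Stop Lenition: [disofbidi] → [disofbizi]
  D Final Obstruent Devoicing: no change — [disofbizi]
/gibkifawu/:
  A Velar Fronting: [gibkifawu] → [dibtifawu]
  B Glottal Epenthesis: no change — [dibtifawu]
  C Stop Lenition: no change — [dibtifawu]
  D Final Obstruent Devoicing: no change — [dibtifawu]
/oduvkim/:
  A Velar Fronting: [oduvkim] → [oduvtim]
  B Glottal Epenthesis: [oduvtim] → [hoduvtim]
  C Stop Lenition: [hoduvtim] → [hozuvtim]
  D Final Obstruent Devoicing: no change — [hozuvtim]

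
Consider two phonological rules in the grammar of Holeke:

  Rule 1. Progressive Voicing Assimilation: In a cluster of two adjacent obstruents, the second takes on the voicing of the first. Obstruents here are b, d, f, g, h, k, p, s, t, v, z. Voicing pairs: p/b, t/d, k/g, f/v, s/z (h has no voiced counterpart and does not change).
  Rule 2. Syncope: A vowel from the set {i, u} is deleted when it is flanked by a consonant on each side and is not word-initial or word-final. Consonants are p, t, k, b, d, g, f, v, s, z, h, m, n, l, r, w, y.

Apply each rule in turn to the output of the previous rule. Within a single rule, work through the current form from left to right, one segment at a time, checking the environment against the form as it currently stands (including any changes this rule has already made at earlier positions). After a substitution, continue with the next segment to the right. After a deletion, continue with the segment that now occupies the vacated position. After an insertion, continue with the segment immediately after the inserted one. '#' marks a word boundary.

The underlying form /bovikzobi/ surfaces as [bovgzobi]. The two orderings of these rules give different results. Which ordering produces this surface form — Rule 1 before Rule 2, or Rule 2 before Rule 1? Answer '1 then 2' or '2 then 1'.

2 then 1

Order 1 then 2:
  1 Progressive Voicing Assimilation: [bovikzobi] → [boviksobi]
  2 Syncope: [boviksobi] → [bovksobi]
  result: [bovksobi]
Order 2 then 1:
  2 Syncope: [bovikzobi] → [bovkzobi]
  1 Progressive Voicing Assimilation: [bovkzobi] → [bovgzobi]
  result: [bovgzobi]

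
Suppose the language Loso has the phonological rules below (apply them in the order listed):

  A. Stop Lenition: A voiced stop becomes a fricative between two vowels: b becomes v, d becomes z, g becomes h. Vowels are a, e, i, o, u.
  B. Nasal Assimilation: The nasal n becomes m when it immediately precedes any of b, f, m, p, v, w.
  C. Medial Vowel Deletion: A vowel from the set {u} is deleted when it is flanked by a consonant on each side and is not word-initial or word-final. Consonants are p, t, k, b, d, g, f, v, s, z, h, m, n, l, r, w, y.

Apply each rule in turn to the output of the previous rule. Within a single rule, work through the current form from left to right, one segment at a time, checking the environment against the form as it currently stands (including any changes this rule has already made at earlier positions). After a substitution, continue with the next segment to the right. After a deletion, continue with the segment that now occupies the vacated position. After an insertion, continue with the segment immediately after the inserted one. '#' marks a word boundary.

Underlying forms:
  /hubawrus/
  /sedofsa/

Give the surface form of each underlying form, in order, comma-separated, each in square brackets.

/hubawrus/:
  A Stop Lenition: [hubawrus] → [huvawrus]
  B Nasal Assimilation: no change — [huvawrus]
  C Medial Vowel Deletion: [huvawrus] → [hvawrs]
/sedofsa/:
  A Stop Lenition: [sedofsa] → [sezofsa]
  B Nasal Assimilation: no change — [sezofsa]
  C Medial Vowel Deletion: no change — [sezofsa]

[hvawrs], [sezofsa]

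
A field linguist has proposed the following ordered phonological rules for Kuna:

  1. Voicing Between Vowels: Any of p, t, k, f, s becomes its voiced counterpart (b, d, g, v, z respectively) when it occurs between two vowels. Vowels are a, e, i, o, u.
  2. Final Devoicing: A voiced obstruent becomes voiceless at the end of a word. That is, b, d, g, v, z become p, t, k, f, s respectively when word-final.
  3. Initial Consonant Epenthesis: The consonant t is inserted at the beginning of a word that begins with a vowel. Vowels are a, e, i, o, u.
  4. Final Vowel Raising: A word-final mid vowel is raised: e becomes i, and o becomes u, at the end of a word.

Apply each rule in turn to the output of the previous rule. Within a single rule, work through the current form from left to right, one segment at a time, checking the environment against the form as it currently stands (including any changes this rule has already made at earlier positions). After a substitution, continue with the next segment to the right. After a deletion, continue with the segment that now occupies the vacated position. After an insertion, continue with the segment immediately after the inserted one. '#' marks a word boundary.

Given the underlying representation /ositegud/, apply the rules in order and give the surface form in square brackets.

[tozidegut]

1 Voicing Between Vowels: [ositegud] → [ozidegud]
2 Final Devoicing: [ozidegud] → [ozidegut]
3 Initial Consonant Epenthesis: [ozidegut] → [tozidegut]
4 Final Vowel Raising: no change — [tozidegut]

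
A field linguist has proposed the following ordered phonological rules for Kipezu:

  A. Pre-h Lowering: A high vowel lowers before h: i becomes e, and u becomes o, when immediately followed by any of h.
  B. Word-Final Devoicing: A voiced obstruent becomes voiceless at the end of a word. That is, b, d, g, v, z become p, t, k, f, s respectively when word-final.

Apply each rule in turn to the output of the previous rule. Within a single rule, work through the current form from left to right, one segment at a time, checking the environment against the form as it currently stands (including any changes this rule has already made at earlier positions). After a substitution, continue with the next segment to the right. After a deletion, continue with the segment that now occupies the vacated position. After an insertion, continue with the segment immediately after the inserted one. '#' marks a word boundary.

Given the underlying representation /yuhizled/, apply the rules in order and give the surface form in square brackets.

A Pre-h Lowering: [yuhizled] → [yohizled]
B Word-Final Devoicing: [yohizled] → [yohizlet]

[yohizlet]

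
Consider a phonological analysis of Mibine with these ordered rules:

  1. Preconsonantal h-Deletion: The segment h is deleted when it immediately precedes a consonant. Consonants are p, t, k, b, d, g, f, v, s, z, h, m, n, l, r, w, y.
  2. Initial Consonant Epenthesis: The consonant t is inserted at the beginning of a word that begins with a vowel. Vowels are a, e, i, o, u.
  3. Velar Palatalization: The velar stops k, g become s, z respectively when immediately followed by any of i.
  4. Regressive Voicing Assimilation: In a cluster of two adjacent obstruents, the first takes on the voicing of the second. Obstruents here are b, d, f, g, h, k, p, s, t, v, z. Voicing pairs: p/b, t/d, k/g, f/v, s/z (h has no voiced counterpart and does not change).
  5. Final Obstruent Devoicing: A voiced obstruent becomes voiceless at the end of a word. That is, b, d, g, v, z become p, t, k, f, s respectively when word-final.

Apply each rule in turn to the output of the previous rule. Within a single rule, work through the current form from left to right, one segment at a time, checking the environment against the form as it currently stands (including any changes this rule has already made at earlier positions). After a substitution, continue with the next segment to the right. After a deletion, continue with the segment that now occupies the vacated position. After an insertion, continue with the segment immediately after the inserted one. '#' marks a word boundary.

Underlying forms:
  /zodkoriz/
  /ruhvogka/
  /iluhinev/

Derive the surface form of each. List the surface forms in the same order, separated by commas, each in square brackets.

[zotkoris], [ruvokka], [tiluhinef]

/zodkoriz/:
  1 Preconsonantal h-Deletion: no change — [zodkoriz]
  2 Initial Consonant Epenthesis: no change — [zodkoriz]
  3 Velar Palatalization: no change — [zodkoriz]
  4 Regressive Voicing Assimilation: [zodkoriz] → [zotkoriz]
  5 Final Obstruent Devoicing: [zotkoriz] → [zotkoris]
/ruhvogka/:
  1 Preconsonantal h-Deletion: [ruhvogka] → [ruvogka]
  2 Initial Consonant Epenthesis: no change — [ruvogka]
  3 Velar Palatalization: no change — [ruvogka]
  4 Regressive Voicing Assimilation: [ruvogka] → [ruvokka]
  5 Final Obstruent Devoicing: no change — [ruvokka]
/iluhinev/:
  1 Preconsonantal h-Deletion: no change — [iluhinev]
  2 Initial Consonant Epenthesis: [iluhinev] → [tiluhinev]
  3 Velar Palatalization: no change — [tiluhinev]
  4 Regressive Voicing Assimilation: no change — [tiluhinev]
  5 Final Obstruent Devoicing: [tiluhinev] → [tiluhinef]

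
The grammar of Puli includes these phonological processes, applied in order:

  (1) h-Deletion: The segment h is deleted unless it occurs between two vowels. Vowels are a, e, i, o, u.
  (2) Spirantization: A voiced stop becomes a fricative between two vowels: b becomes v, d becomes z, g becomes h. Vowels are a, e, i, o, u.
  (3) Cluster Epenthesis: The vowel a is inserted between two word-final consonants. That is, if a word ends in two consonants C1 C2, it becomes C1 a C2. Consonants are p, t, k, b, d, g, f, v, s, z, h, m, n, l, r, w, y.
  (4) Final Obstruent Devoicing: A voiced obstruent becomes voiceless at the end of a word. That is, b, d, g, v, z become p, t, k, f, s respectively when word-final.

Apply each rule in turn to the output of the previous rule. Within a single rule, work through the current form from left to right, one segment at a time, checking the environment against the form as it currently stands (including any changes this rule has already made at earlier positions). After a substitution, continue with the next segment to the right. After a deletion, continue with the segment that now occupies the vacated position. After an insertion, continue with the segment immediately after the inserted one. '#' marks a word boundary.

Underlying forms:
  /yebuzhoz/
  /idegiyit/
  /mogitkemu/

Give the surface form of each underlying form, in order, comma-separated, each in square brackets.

[yevuzos], [izehiyit], [mohitkemu]

/yebuzhoz/:
  (1) h-Deletion: [yebuzhoz] → [yebuzoz]
  (2) Spirantization: [yebuzoz] → [yevuzoz]
  (3) Cluster Epenthesis: no change — [yevuzoz]
  (4) Final Obstruent Devoicing: [yevuzoz] → [yevuzos]
/idegiyit/:
  (1) h-Deletion: no change — [idegiyit]
  (2) Spirantization: [idegiyit] → [izehiyit]
  (3) Cluster Epenthesis: no change — [izehiyit]
  (4) Final Obstruent Devoicing: no change — [izehiyit]
/mogitkemu/:
  (1) h-Deletion: no change — [mogitkemu]
  (2) Spirantization: [mogitkemu] → [mohitkemu]
  (3) Cluster Epenthesis: no change — [mohitkemu]
  (4) Final Obstruent Devoicing: no change — [mohitkemu]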